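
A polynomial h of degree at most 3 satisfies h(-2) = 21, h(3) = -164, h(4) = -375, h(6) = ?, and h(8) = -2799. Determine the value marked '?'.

The 4 known points determine the degree-3 polynomial uniquely.
Write h(n) = an^3 + bn^2 + cn + d. Substituting each data point gives a linear system:
  -8a + 4b - 2c + d = 21
  27a + 9b + 3c + d = -164
  64a + 16b + 4c + d = -375
  512a + 64b + 8c + d = -2799
Solving the system yields a = -5, b = -4, c = 2, d = 1.
So h(n) = -5n³ - 4n² + 2n + 1.
Then h(6) = -1211.

-1211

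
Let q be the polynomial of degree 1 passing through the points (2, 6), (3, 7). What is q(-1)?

3

Write q(s) = as + b. Substituting each data point gives a linear system:
  2a + b = 6
  3a + b = 7
Solving the system yields a = 1, b = 4.
So q(s) = s + 4.
Then q(-1) = 3.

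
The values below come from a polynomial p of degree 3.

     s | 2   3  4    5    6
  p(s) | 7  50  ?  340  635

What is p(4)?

On equispaced nodes a degree-3 polynomial has vanishing fourth forward difference, so
  p(2) - 4·p(3) + 6·p(4) - 4·p(5) + p(6) = 0.
Substituting the known values and solving for p(4):
  6·p(4) = 918
  p(4) = 153.

153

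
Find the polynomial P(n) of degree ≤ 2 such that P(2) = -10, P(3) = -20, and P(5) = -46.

Write P(n) = an^2 + bn + c. Substituting each data point gives a linear system:
  4a + 2b + c = -10
  9a + 3b + c = -20
  25a + 5b + c = -46
Solving the system yields a = -1, b = -5, c = 4.
So P(n) = -n^2 - 5n + 4.
Check: P(5) = -46. ✓

P(n) = -n^2 - 5n + 4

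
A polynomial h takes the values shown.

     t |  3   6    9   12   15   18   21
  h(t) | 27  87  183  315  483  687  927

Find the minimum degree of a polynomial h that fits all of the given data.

2

Forward differences of the values at t = 3, 6, 9, 12, 15, 18, 21:
  h  : 27  87  183  315  483  687  927
  Δ  : 60  96  132  168  204  240
  Δ^2: 36  36  36  36  36
  Δ^3: 0  0  0  0
  Δ^4: 0  0  0
  Δ^5: 0  0
  Δ^6: 0
The second differences are constant (36) and nonzero, while all higher differences vanish, so the minimal degree is 2.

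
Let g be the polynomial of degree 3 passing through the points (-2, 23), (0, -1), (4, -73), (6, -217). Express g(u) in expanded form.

g(u) = -u^3 + u^2 - 6u - 1

Write g(u) = au^3 + bu^2 + cu + d. Substituting each data point gives a linear system:
  -8a + 4b - 2c + d = 23
  d = -1
  64a + 16b + 4c + d = -73
  216a + 36b + 6c + d = -217
Solving the system yields a = -1, b = 1, c = -6, d = -1.
So g(u) = -u^3 + u^2 - 6u - 1.
Check: g(4) = -73. ✓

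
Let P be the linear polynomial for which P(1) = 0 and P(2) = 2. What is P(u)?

Using the Lagrange interpolation formula with nodes 1, 2:
  L_0(u) = (u - 2) / -1
  L_1(u) = (u - 1) / 1
Then P(u) = 0·L_0(u) + 2·L_1(u).
Expanding and collecting terms gives P(u) = 2u - 2.
Check: P(2) = 2. ✓

P(u) = 2u - 2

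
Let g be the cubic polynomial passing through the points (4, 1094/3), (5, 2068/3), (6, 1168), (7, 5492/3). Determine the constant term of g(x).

Write g(x) = ax^3 + bx^2 + cx + d. Substituting each data point gives a linear system:
  64a + 16b + 4c + d = 1094/3
  125a + 25b + 5c + d = 2068/3
  216a + 36b + 6c + d = 1168
  343a + 49b + 7c + d = 5492/3
Solving the system yields a = 5, b = 2, c = 5/3, d = 6.
So g(x) = 5x^3 + 2x^2 + (5/3)x + 6.
The constant term is 6.

6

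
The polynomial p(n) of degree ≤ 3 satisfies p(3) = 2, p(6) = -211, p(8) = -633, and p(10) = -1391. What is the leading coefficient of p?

-2

Write p(n) = an^3 + bn^2 + cn + d. Substituting each data point gives a linear system:
  27a + 9b + 3c + d = 2
  216a + 36b + 6c + d = -211
  512a + 64b + 8c + d = -633
  1000a + 100b + 10c + d = -1391
Solving the system yields a = -2, b = 6, c = 1, d = -1.
So p(n) = -2n^3 + 6n^2 + n - 1.
The leading coefficient is -2.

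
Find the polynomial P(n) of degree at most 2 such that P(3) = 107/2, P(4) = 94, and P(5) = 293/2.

Write P(n) = an^2 + bn + c. Substituting each data point gives a linear system:
  9a + 3b + c = 107/2
  16a + 4b + c = 94
  25a + 5b + c = 293/2
Solving the system yields a = 6, b = -3/2, c = 4.
So P(n) = 6n^2 - (3/2)n + 4.
Check: P(5) = 293/2. ✓

P(n) = 6n^2 - (3/2)n + 4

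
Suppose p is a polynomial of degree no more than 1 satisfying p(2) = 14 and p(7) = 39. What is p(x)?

p(x) = 5x + 4

Using the Lagrange interpolation formula with nodes 2, 7:
  L_0(x) = (x - 7) / -5
  L_1(x) = (x - 2) / 5
Then p(x) = 14·L_0(x) + 39·L_1(x).
Expanding and collecting terms gives p(x) = 5x + 4.
Check: p(7) = 39. ✓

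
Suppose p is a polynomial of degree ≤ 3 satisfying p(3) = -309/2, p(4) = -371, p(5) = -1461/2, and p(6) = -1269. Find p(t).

p(t) = -6t^3 + (1/2)t^2 + 2t - 3

Write p(t) = at^3 + bt^2 + ct + d. Substituting each data point gives a linear system:
  27a + 9b + 3c + d = -309/2
  64a + 16b + 4c + d = -371
  125a + 25b + 5c + d = -1461/2
  216a + 36b + 6c + d = -1269
Solving the system yields a = -6, b = 1/2, c = 2, d = -3.
So p(t) = -6t^3 + (1/2)t^2 + 2t - 3.
Check: p(4) = -371. ✓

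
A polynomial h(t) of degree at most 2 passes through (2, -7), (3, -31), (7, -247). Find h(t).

Write h(t) = at^2 + bt + c. Substituting each data point gives a linear system:
  4a + 2b + c = -7
  9a + 3b + c = -31
  49a + 7b + c = -247
Solving the system yields a = -6, b = 6, c = 5.
So h(t) = -6t^2 + 6t + 5.
Check: h(7) = -247. ✓

h(t) = -6t^2 + 6t + 5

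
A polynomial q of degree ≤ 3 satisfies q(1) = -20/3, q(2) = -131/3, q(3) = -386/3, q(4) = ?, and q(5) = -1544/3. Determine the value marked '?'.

-839/3

The 4 known points determine the degree-3 polynomial uniquely.
Write q(s) = as^3 + bs^2 + cs + d. Substituting each data point gives a linear system:
  a + b + c + d = -20/3
  8a + 4b + 2c + d = -131/3
  27a + 9b + 3c + d = -386/3
  125a + 25b + 5c + d = -1544/3
Solving the system yields a = -3, b = -6, c = 2, d = 1/3.
So q(s) = -3s^3 - 6s^2 + 2s + 1/3.
Then q(4) = -839/3.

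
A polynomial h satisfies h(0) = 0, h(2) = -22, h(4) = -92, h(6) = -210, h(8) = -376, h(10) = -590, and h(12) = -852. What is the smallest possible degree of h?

2

Forward differences of the values at n = 0, 2, 4, 6, 8, 10, 12:
  h  : 0  -22  -92  -210  -376  -590  -852
  Δ  : -22  -70  -118  -166  -214  -262
  Δ^2: -48  -48  -48  -48  -48
  Δ^3: 0  0  0  0
  Δ^4: 0  0  0
  Δ^5: 0  0
  Δ^6: 0
The second differences are constant (-48) and nonzero, while all higher differences vanish, so the minimal degree is 2.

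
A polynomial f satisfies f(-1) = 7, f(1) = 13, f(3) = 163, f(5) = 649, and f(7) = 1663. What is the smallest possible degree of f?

Forward differences of the values at s = -1, 1, 3, 5, 7:
  f  : 7  13  163  649  1663
  Δ  : 6  150  486  1014
  Δ^2: 144  336  528
  Δ^3: 192  192
  Δ^4: 0
The third differences are constant (192) and nonzero, while all higher differences vanish, so the minimal degree is 3.

3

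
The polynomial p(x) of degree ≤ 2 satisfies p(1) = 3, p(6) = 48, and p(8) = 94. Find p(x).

Write p(x) = ax^2 + bx + c. Substituting each data point gives a linear system:
  a + b + c = 3
  36a + 6b + c = 48
  64a + 8b + c = 94
Solving the system yields a = 2, b = -5, c = 6.
So p(x) = 2x^2 - 5x + 6.
Check: p(6) = 48. ✓

p(x) = 2x^2 - 5x + 6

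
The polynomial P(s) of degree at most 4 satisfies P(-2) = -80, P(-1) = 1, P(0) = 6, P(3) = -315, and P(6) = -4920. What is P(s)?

P(s) = -4s^4 + 2s^3 - 4s^2 - 5s + 6

Using the Lagrange interpolation formula with nodes -2, -1, 0, 3, 6:
  L_0(s) = (s + 1)s(s - 3)(s - 6) / 80
  L_1(s) = (s + 2)s(s - 3)(s - 6) / -28
  L_2(s) = (s + 2)(s + 1)(s - 3)(s - 6) / 36
  L_3(s) = (s + 2)(s + 1)s(s - 6) / -180
  L_4(s) = (s + 2)(s + 1)s(s - 3) / 1008
Then P(s) = -80·L_0(s) + 1·L_1(s) + 6·L_2(s) - 315·L_3(s) - 4920·L_4(s).
Expanding and collecting terms gives P(s) = -4s^4 + 2s^3 - 4s^2 - 5s + 6.
Check: P(0) = 6. ✓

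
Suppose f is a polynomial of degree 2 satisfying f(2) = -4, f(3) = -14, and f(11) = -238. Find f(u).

Using the Lagrange interpolation formula with nodes 2, 3, 11:
  L_0(u) = (u - 3)(u - 11) / 9
  L_1(u) = (u - 2)(u - 11) / -8
  L_2(u) = (u - 2)(u - 3) / 72
Then f(u) = -4·L_0(u) - 14·L_1(u) - 238·L_2(u).
Expanding and collecting terms gives f(u) = -2u^2 + 4.
Check: f(11) = -238. ✓

f(u) = -2u^2 + 4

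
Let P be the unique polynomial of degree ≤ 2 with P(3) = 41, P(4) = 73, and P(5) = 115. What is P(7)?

229

Forward differences of the values at s = 3, 4, 5:
  P  : 41  73  115
  Δ  : 32  42
  Δ^2: 10
The second differences are constant, confirming degree 2.
Interpolating (Newton forward form) and evaluating at s = 7 gives P(7) = 229.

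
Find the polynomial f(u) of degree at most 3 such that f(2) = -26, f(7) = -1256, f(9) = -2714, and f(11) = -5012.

f(u) = -4u^3 + 3u^2 - 5u + 4

Write f(u) = au^3 + bu^2 + cu + d. Substituting each data point gives a linear system:
  8a + 4b + 2c + d = -26
  343a + 49b + 7c + d = -1256
  729a + 81b + 9c + d = -2714
  1331a + 121b + 11c + d = -5012
Solving the system yields a = -4, b = 3, c = -5, d = 4.
So f(u) = -4u^3 + 3u^2 - 5u + 4.
Check: f(9) = -2714. ✓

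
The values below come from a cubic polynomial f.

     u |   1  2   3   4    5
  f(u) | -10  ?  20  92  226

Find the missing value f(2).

-8

On equispaced nodes a degree-3 polynomial has vanishing fourth forward difference, so
  f(1) - 4·f(2) + 6·f(3) - 4·f(4) + f(5) = 0.
Substituting the known values and solving for f(2):
  -4·f(2) = 32
  f(2) = -8.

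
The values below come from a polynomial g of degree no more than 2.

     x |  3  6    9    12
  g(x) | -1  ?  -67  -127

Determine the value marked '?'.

On equispaced nodes a degree-2 polynomial has vanishing third forward difference, so
  - g(3) + 3·g(6) - 3·g(9) + g(12) = 0.
Substituting the known values and solving for g(6):
  3·g(6) = -75
  g(6) = -25.

-25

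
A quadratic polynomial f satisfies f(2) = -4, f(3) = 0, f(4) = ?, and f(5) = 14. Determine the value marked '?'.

The 3 known points determine the degree-2 polynomial uniquely.
Write f(s) = as^2 + bs + c. Substituting each data point gives a linear system:
  4a + 2b + c = -4
  9a + 3b + c = 0
  25a + 5b + c = 14
Solving the system yields a = 1, b = -1, c = -6.
So f(s) = s^2 - s - 6.
Then f(4) = 6.

6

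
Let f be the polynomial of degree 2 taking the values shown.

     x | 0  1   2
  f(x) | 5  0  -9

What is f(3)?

-22

Write f(x) = ax^2 + bx + c. Substituting each data point gives a linear system:
  c = 5
  a + b + c = 0
  4a + 2b + c = -9
Solving the system yields a = -2, b = -3, c = 5.
So f(x) = -2x² - 3x + 5.
Then f(3) = -22.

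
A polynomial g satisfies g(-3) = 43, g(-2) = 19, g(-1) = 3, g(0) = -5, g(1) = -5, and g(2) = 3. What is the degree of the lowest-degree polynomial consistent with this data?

Forward differences of the values at s = -3, -2, -1, 0, 1, 2:
  g  : 43  19  3  -5  -5  3
  Δ  : -24  -16  -8  0  8
  Δ^2: 8  8  8  8
  Δ^3: 0  0  0
  Δ^4: 0  0
  Δ^5: 0
The second differences are constant (8) and nonzero, while all higher differences vanish, so the minimal degree is 2.

2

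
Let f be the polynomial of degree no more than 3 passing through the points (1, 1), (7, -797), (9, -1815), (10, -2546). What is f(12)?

-4542

Write f(u) = au^3 + bu^2 + cu + d. Substituting each data point gives a linear system:
  a + b + c + d = 1
  343a + 49b + 7c + d = -797
  729a + 81b + 9c + d = -1815
  1000a + 100b + 10c + d = -2546
Solving the system yields a = -3, b = 4, c = 6, d = -6.
So f(u) = -3u^3 + 4u^2 + 6u - 6.
Then f(12) = -4542.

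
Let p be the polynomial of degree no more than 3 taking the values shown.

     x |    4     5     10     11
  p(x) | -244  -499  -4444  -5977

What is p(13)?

Write p(x) = ax^3 + bx^2 + cx + d. Substituting each data point gives a linear system:
  64a + 16b + 4c + d = -244
  125a + 25b + 5c + d = -499
  1000a + 100b + 10c + d = -4444
  1331a + 121b + 11c + d = -5977
Solving the system yields a = -5, b = 6, c = -4, d = -4.
So p(x) = -5x³ + 6x² - 4x - 4.
Then p(13) = -10027.

-10027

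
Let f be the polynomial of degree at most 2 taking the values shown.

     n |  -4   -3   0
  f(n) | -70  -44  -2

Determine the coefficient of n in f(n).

Write f(n) = an^2 + bn + c. Substituting each data point gives a linear system:
  16a - 4b + c = -70
  9a - 3b + c = -44
  c = -2
Solving the system yields a = -3, b = 5, c = -2.
So f(n) = -3n^2 + 5n - 2.
The coefficient of n is 5.

5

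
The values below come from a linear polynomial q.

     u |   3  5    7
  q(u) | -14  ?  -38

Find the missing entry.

-26

On equispaced nodes a degree-1 polynomial has vanishing second forward difference, so
  q(3) - 2·q(5) + q(7) = 0.
Substituting the known values and solving for q(5):
  -2·q(5) = 52
  q(5) = -26.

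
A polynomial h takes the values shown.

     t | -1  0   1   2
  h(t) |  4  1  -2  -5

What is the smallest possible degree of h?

Forward differences of the values at t = -1, 0, 1, 2:
  h  : 4  1  -2  -5
  Δ  : -3  -3  -3
  Δ^2: 0  0
  Δ^3: 0
The first differences are constant (-3) and nonzero, while all higher differences vanish, so the minimal degree is 1.

1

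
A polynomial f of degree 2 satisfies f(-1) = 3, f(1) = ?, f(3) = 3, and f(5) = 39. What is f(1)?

-9

The 3 known points determine the degree-2 polynomial uniquely.
Write f(t) = at^2 + bt + c. Substituting each data point gives a linear system:
  a - b + c = 3
  9a + 3b + c = 3
  25a + 5b + c = 39
Solving the system yields a = 3, b = -6, c = -6.
So f(t) = 3t^2 - 6t - 6.
Then f(1) = -9.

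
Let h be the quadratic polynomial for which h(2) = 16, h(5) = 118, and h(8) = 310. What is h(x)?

Using the Lagrange interpolation formula with nodes 2, 5, 8:
  L_0(x) = (x - 5)(x - 8) / 18
  L_1(x) = (x - 2)(x - 8) / -9
  L_2(x) = (x - 2)(x - 5) / 18
Then h(x) = 16·L_0(x) + 118·L_1(x) + 310·L_2(x).
Expanding and collecting terms gives h(x) = 5x^2 - x - 2.
Check: h(2) = 16. ✓

h(x) = 5x^2 - x - 2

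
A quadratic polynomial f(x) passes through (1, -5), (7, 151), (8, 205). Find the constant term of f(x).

-3

Write f(x) = ax^2 + bx + c. Substituting each data point gives a linear system:
  a + b + c = -5
  49a + 7b + c = 151
  64a + 8b + c = 205
Solving the system yields a = 4, b = -6, c = -3.
So f(x) = 4x² - 6x - 3.
The constant term is -3.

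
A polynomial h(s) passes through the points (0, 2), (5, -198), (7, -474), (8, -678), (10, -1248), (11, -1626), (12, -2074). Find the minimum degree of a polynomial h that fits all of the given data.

Divided differences on the nodes 0, 5, 7, 8, 10, 11, 12:
  order 0: 2  -198  -474  -678  -1248  -1626  -2074
  order 1: -40  -138  -204  -285  -378  -448
  order 2: -14  -22  -27  -31  -35
  order 3: -1  -1  -1  -1
  order 4: 0  0  0
  order 5: 0  0
  order 6: 0
The order-3 divided differences are all -1 (nonzero) and every higher order vanishes, so the data lies on a polynomial of degree exactly 3.

3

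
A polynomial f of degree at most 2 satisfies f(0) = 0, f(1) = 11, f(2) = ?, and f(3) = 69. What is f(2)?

On equispaced nodes a degree-2 polynomial has vanishing third forward difference, so
  - f(0) + 3·f(1) - 3·f(2) + f(3) = 0.
Substituting the known values and solving for f(2):
  -3·f(2) = -102
  f(2) = 34.

34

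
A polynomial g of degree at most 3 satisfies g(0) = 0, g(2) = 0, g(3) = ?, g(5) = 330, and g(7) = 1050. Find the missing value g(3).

42

The 4 known points determine the degree-3 polynomial uniquely.
Write g(x) = ax^3 + bx^2 + cx + d. Substituting each data point gives a linear system:
  d = 0
  8a + 4b + 2c + d = 0
  125a + 25b + 5c + d = 330
  343a + 49b + 7c + d = 1050
Solving the system yields a = 4, b = -6, c = -4, d = 0.
So g(x) = 4x^3 - 6x^2 - 4x.
Then g(3) = 42.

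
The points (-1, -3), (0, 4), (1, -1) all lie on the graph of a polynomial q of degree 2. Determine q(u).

q(u) = -6u^2 + u + 4

Using the Lagrange interpolation formula with nodes -1, 0, 1:
  L_0(u) = u(u - 1) / 2
  L_1(u) = (u + 1)(u - 1) / -1
  L_2(u) = (u + 1)u / 2
Then q(u) = -3·L_0(u) + 4·L_1(u) - 1·L_2(u).
Expanding and collecting terms gives q(u) = -6u² + u + 4.
Check: q(-1) = -3. ✓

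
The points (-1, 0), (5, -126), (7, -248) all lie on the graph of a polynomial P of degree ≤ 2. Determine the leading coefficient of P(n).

Write P(n) = an^2 + bn + c. Substituting each data point gives a linear system:
  a - b + c = 0
  25a + 5b + c = -126
  49a + 7b + c = -248
Solving the system yields a = -5, b = -1, c = 4.
So P(n) = -5n^2 - n + 4.
The leading coefficient is -5.

-5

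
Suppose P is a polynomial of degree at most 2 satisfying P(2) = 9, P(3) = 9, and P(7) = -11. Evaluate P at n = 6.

-3

Using the Lagrange interpolation formula with nodes 2, 3, 7:
  L_0(n) = (n - 3)(n - 7) / 5
  L_1(n) = (n - 2)(n - 7) / -4
  L_2(n) = (n - 2)(n - 3) / 20
Then P(n) = 9·L_0(n) + 9·L_1(n) - 11·L_2(n).
Expanding and collecting terms gives P(n) = -n² + 5n + 3.
Evaluating at n = 6: P(6) = -3.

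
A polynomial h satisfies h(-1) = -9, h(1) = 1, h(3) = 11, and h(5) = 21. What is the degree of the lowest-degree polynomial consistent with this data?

1

Forward differences of the values at x = -1, 1, 3, 5:
  h  : -9  1  11  21
  Δ  : 10  10  10
  Δ^2: 0  0
  Δ^3: 0
The first differences are constant (10) and nonzero, while all higher differences vanish, so the minimal degree is 1.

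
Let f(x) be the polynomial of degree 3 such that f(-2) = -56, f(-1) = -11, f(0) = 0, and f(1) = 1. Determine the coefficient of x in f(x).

2

Write f(x) = ax^3 + bx^2 + cx + d. Substituting each data point gives a linear system:
  -8a + 4b - 2c + d = -56
  -a + b - c + d = -11
  d = 0
  a + b + c + d = 1
Solving the system yields a = 4, b = -5, c = 2, d = 0.
So f(x) = 4x³ - 5x² + 2x.
The coefficient of x is 2.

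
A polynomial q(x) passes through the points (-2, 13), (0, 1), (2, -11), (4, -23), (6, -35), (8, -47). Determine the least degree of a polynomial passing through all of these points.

1

Forward differences of the values at x = -2, 0, 2, 4, 6, 8:
  q  : 13  1  -11  -23  -35  -47
  Δ  : -12  -12  -12  -12  -12
  Δ^2: 0  0  0  0
  Δ^3: 0  0  0
  Δ^4: 0  0
  Δ^5: 0
The first differences are constant (-12) and nonzero, while all higher differences vanish, so the minimal degree is 1.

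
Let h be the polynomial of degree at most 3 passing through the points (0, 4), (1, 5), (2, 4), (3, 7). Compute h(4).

Write h(x) = ax^3 + bx^2 + cx + d. Substituting each data point gives a linear system:
  d = 4
  a + b + c + d = 5
  8a + 4b + 2c + d = 4
  27a + 9b + 3c + d = 7
Solving the system yields a = 1, b = -4, c = 4, d = 4.
So h(x) = x^3 - 4x^2 + 4x + 4.
Then h(4) = 20.

20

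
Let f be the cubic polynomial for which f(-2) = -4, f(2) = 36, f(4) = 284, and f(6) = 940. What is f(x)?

Write f(x) = ax^3 + bx^2 + cx + d. Substituting each data point gives a linear system:
  -8a + 4b - 2c + d = -4
  8a + 4b + 2c + d = 36
  64a + 16b + 4c + d = 284
  216a + 36b + 6c + d = 940
Solving the system yields a = 4, b = 3, c = -6, d = 4.
So f(x) = 4x³ + 3x² - 6x + 4.
Check: f(2) = 36. ✓

f(x) = 4x^3 + 3x^2 - 6x + 4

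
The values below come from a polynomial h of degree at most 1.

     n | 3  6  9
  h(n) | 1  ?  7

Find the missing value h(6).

4

The 2 known points determine the degree-1 polynomial uniquely.
Write h(n) = an + b. Substituting each data point gives a linear system:
  3a + b = 1
  9a + b = 7
Solving the system yields a = 1, b = -2.
So h(n) = n - 2.
Then h(6) = 4.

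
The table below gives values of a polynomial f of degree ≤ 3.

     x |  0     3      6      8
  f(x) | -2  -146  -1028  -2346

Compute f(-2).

4

Write f(x) = ax^3 + bx^2 + cx + d. Substituting each data point gives a linear system:
  d = -2
  27a + 9b + 3c + d = -146
  216a + 36b + 6c + d = -1028
  512a + 64b + 8c + d = -2346
Solving the system yields a = -4, b = -5, c = 3, d = -2.
So f(x) = -4x³ - 5x² + 3x - 2.
Then f(-2) = 4.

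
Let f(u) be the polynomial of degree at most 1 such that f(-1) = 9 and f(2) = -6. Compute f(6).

-26

Write f(u) = au + b. Substituting each data point gives a linear system:
  -a + b = 9
  2a + b = -6
Solving the system yields a = -5, b = 4.
So f(u) = -5u + 4.
Then f(6) = -26.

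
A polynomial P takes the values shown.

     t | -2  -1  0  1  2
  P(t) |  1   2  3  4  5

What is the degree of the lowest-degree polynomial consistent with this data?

Forward differences of the values at t = -2, -1, 0, 1, 2:
  P  : 1  2  3  4  5
  Δ  : 1  1  1  1
  Δ^2: 0  0  0
  Δ^3: 0  0
  Δ^4: 0
The first differences are constant (1) and nonzero, while all higher differences vanish, so the minimal degree is 1.

1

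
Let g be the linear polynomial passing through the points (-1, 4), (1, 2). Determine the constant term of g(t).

Write g(t) = at + b. Substituting each data point gives a linear system:
  -a + b = 4
  a + b = 2
Solving the system yields a = -1, b = 3.
So g(t) = -t + 3.
The constant term is 3.

3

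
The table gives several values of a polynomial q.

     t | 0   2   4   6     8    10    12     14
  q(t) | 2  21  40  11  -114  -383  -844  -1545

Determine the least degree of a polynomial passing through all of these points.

3

Forward differences of the values at t = 0, 2, 4, 6, 8, 10, 12, 14:
  q  : 2  21  40  11  -114  -383  -844  -1545
  Δ  : 19  19  -29  -125  -269  -461  -701
  Δ^2: 0  -48  -96  -144  -192  -240
  Δ^3: -48  -48  -48  -48  -48
  Δ^4: 0  0  0  0
  Δ^5: 0  0  0
  Δ^6: 0  0
  Δ^7: 0
The third differences are constant (-48) and nonzero, while all higher differences vanish, so the minimal degree is 3.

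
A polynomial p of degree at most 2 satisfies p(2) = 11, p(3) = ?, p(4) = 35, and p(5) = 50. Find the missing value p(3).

On equispaced nodes a degree-2 polynomial has vanishing third forward difference, so
  - p(2) + 3·p(3) - 3·p(4) + p(5) = 0.
Substituting the known values and solving for p(3):
  3·p(3) = 66
  p(3) = 22.

22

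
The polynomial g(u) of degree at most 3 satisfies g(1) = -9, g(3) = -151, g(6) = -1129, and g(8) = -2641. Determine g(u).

g(u) = -5u^3 - u^2 - 2u - 1

Using the Lagrange interpolation formula with nodes 1, 3, 6, 8:
  L_0(u) = (u - 3)(u - 6)(u - 8) / -70
  L_1(u) = (u - 1)(u - 6)(u - 8) / 30
  L_2(u) = (u - 1)(u - 3)(u - 8) / -30
  L_3(u) = (u - 1)(u - 3)(u - 6) / 70
Then g(u) = -9·L_0(u) - 151·L_1(u) - 1129·L_2(u) - 2641·L_3(u).
Expanding and collecting terms gives g(u) = -5u³ - u² - 2u - 1.
Check: g(6) = -1129. ✓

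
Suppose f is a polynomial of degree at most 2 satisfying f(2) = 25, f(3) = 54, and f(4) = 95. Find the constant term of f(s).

3

Write f(s) = as^2 + bs + c. Substituting each data point gives a linear system:
  4a + 2b + c = 25
  9a + 3b + c = 54
  16a + 4b + c = 95
Solving the system yields a = 6, b = -1, c = 3.
So f(s) = 6s² - s + 3.
The constant term is 3.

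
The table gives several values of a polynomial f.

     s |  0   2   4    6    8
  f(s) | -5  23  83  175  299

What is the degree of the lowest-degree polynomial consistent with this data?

2

Forward differences of the values at s = 0, 2, 4, 6, 8:
  f  : -5  23  83  175  299
  Δ  : 28  60  92  124
  Δ^2: 32  32  32
  Δ^3: 0  0
  Δ^4: 0
The second differences are constant (32) and nonzero, while all higher differences vanish, so the minimal degree is 2.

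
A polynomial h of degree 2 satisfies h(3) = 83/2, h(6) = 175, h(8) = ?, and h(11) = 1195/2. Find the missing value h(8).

The 3 known points determine the degree-2 polynomial uniquely.
Write h(x) = ax^2 + bx + c. Substituting each data point gives a linear system:
  9a + 3b + c = 83/2
  36a + 6b + c = 175
  121a + 11b + c = 1195/2
Solving the system yields a = 5, b = -1/2, c = -2.
So h(x) = 5x² - (1/2)x - 2.
Then h(8) = 314.

314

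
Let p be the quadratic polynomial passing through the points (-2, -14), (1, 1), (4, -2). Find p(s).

Using the Lagrange interpolation formula with nodes -2, 1, 4:
  L_0(s) = (s - 1)(s - 4) / 18
  L_1(s) = (s + 2)(s - 4) / -9
  L_2(s) = (s + 2)(s - 1) / 18
Then p(s) = -14·L_0(s) + 1·L_1(s) - 2·L_2(s).
Expanding and collecting terms gives p(s) = -s^2 + 4s - 2.
Check: p(1) = 1. ✓

p(s) = -s^2 + 4s - 2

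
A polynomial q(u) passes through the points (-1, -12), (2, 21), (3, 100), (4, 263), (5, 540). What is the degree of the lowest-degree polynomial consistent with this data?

Divided differences on the nodes -1, 2, 3, 4, 5:
  order 0: -12  21  100  263  540
  order 1: 11  79  163  277
  order 2: 17  42  57
  order 3: 5  5
  order 4: 0
The order-3 divided differences are all 5 (nonzero) and every higher order vanishes, so the data lies on a polynomial of degree exactly 3.

3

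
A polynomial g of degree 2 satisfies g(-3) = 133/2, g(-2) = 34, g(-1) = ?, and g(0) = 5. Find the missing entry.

27/2

On equispaced nodes a degree-2 polynomial has vanishing third forward difference, so
  - g(-3) + 3·g(-2) - 3·g(-1) + g(0) = 0.
Substituting the known values and solving for g(-1):
  -3·g(-1) = -81/2
  g(-1) = 27/2.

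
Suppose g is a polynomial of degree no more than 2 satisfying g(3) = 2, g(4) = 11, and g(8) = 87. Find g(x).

g(x) = 2x^2 - 5x - 1

Using the Lagrange interpolation formula with nodes 3, 4, 8:
  L_0(x) = (x - 4)(x - 8) / 5
  L_1(x) = (x - 3)(x - 8) / -4
  L_2(x) = (x - 3)(x - 4) / 20
Then g(x) = 2·L_0(x) + 11·L_1(x) + 87·L_2(x).
Expanding and collecting terms gives g(x) = 2x² - 5x - 1.
Check: g(4) = 11. ✓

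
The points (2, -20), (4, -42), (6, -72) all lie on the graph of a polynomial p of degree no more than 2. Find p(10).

Write p(u) = au^2 + bu + c. Substituting each data point gives a linear system:
  4a + 2b + c = -20
  16a + 4b + c = -42
  36a + 6b + c = -72
Solving the system yields a = -1, b = -5, c = -6.
So p(u) = -u² - 5u - 6.
Then p(10) = -156.

-156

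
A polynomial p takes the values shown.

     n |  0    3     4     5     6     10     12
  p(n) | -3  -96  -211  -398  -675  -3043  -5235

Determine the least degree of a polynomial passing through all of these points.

Divided differences on the nodes 0, 3, 4, 5, 6, 10, 12:
  order 0: -3  -96  -211  -398  -675  -3043  -5235
  order 1: -31  -115  -187  -277  -592  -1096
  order 2: -21  -36  -45  -63  -84
  order 3: -3  -3  -3  -3
  order 4: 0  0  0
  order 5: 0  0
  order 6: 0
The order-3 divided differences are all -3 (nonzero) and every higher order vanishes, so the data lies on a polynomial of degree exactly 3.

3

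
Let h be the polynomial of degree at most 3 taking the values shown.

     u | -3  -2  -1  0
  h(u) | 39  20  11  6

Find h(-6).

Write h(u) = au^3 + bu^2 + cu + d. Substituting each data point gives a linear system:
  -27a + 9b - 3c + d = 39
  -8a + 4b - 2c + d = 20
  -a + b - c + d = 11
  d = 6
Solving the system yields a = -1, b = -1, c = -5, d = 6.
So h(u) = -u³ - u² - 5u + 6.
Then h(-6) = 216.

216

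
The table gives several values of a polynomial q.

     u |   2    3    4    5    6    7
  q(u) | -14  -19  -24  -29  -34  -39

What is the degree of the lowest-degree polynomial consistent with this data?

Forward differences of the values at u = 2, 3, 4, 5, 6, 7:
  q  : -14  -19  -24  -29  -34  -39
  Δ  : -5  -5  -5  -5  -5
  Δ^2: 0  0  0  0
  Δ^3: 0  0  0
  Δ^4: 0  0
  Δ^5: 0
The first differences are constant (-5) and nonzero, while all higher differences vanish, so the minimal degree is 1.

1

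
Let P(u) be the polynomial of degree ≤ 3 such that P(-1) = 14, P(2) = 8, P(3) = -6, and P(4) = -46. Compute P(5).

Write P(u) = au^3 + bu^2 + cu + d. Substituting each data point gives a linear system:
  -a + b - c + d = 14
  8a + 4b + 2c + d = 8
  27a + 9b + 3c + d = -6
  64a + 16b + 4c + d = -46
Solving the system yields a = -2, b = 5, c = -1, d = 6.
So P(u) = -2u³ + 5u² - u + 6.
Then P(5) = -124.

-124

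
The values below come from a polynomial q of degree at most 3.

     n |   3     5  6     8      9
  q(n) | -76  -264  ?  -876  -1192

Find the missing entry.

The 4 known points determine the degree-3 polynomial uniquely.
Write q(n) = an^3 + bn^2 + cn + d. Substituting each data point gives a linear system:
  27a + 9b + 3c + d = -76
  125a + 25b + 5c + d = -264
  512a + 64b + 8c + d = -876
  729a + 81b + 9c + d = -1192
Solving the system yields a = -1, b = -6, c = 3, d = -4.
So q(n) = -n³ - 6n² + 3n - 4.
Then q(6) = -418.

-418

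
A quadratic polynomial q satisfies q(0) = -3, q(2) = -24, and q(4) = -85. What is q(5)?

-261/2

Forward differences of the values at n = 0, 2, 4:
  q  : -3  -24  -85
  Δ  : -21  -61
  Δ^2: -40
The second differences are constant, confirming degree 2.
Interpolating (Newton forward form) and evaluating at n = 5 gives q(5) = -261/2.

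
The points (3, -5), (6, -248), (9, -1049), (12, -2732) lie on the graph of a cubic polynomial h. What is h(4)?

-44

Write h(x) = ax^3 + bx^2 + cx + d. Substituting each data point gives a linear system:
  27a + 9b + 3c + d = -5
  216a + 36b + 6c + d = -248
  729a + 81b + 9c + d = -1049
  1728a + 144b + 12c + d = -2732
Solving the system yields a = -2, b = 5, c = 0, d = 4.
So h(x) = -2x^3 + 5x^2 + 4.
Then h(4) = -44.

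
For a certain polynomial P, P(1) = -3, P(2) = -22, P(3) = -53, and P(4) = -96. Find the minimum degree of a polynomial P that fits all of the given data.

2

Forward differences of the values at t = 1, 2, 3, 4:
  P  : -3  -22  -53  -96
  Δ  : -19  -31  -43
  Δ^2: -12  -12
  Δ^3: 0
The second differences are constant (-12) and nonzero, while all higher differences vanish, so the minimal degree is 2.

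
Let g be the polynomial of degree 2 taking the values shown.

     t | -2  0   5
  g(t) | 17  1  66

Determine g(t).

Write g(t) = at^2 + bt + c. Substituting each data point gives a linear system:
  4a - 2b + c = 17
  c = 1
  25a + 5b + c = 66
Solving the system yields a = 3, b = -2, c = 1.
So g(t) = 3t² - 2t + 1.
Check: g(0) = 1. ✓

g(t) = 3t^2 - 2t + 1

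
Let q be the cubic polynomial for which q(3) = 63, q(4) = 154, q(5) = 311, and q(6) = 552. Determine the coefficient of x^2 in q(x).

-3

Write q(x) = ax^3 + bx^2 + cx + d. Substituting each data point gives a linear system:
  27a + 9b + 3c + d = 63
  64a + 16b + 4c + d = 154
  125a + 25b + 5c + d = 311
  216a + 36b + 6c + d = 552
Solving the system yields a = 3, b = -3, c = 1, d = 6.
So q(x) = 3x^3 - 3x^2 + x + 6.
The coefficient of x^2 is -3.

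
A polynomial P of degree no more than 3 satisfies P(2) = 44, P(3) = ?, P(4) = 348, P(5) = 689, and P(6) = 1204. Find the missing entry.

145

The 4 known points determine the degree-3 polynomial uniquely.
Write P(s) = as^3 + bs^2 + cs + d. Substituting each data point gives a linear system:
  8a + 4b + 2c + d = 44
  64a + 16b + 4c + d = 348
  125a + 25b + 5c + d = 689
  216a + 36b + 6c + d = 1204
Solving the system yields a = 6, b = -3, c = 2, d = 4.
So P(s) = 6s^3 - 3s^2 + 2s + 4.
Then P(3) = 145.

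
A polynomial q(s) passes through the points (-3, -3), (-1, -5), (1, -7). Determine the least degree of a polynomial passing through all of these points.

Forward differences of the values at s = -3, -1, 1:
  q  : -3  -5  -7
  Δ  : -2  -2
  Δ^2: 0
The first differences are constant (-2) and nonzero, while all higher differences vanish, so the minimal degree is 1.

1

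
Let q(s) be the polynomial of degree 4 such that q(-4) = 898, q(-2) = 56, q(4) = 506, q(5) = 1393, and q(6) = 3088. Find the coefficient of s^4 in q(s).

3

Write q(s) = as^4 + bs^3 + cs^2 + ds + e. Substituting each data point gives a linear system:
  256a - 64b + 16c - 4d + e = 898
  16a - 8b + 4c - 2d + e = 56
  256a + 64b + 16c + 4d + e = 506
  625a + 125b + 25c + 5d + e = 1393
  1296a + 216b + 36c + 6d + e = 3088
Solving the system yields a = 3, b = -3, c = -4, d = -1, e = -2.
So q(s) = 3s^4 - 3s^3 - 4s^2 - s - 2.
The leading coefficient is 3.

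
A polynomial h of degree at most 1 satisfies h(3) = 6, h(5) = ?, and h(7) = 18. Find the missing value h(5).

The 2 known points determine the degree-1 polynomial uniquely.
Write h(n) = an + b. Substituting each data point gives a linear system:
  3a + b = 6
  7a + b = 18
Solving the system yields a = 3, b = -3.
So h(n) = 3n - 3.
Then h(5) = 12.

12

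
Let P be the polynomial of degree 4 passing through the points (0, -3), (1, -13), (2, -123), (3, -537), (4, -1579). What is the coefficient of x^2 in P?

Write P(x) = ax^4 + bx^3 + cx^2 + dx + e. Substituting each data point gives a linear system:
  e = -3
  a + b + c + d + e = -13
  16a + 8b + 4c + 2d + e = -123
  81a + 27b + 9c + 3d + e = -537
  256a + 64b + 16c + 4d + e = -1579
Solving the system yields a = -5, b = -4, c = -3, d = 2, e = -3.
So P(x) = -5x^4 - 4x^3 - 3x^2 + 2x - 3.
The coefficient of x^2 is -3.

-3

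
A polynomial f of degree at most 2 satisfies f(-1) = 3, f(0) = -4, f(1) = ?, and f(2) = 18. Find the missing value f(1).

The 3 known points determine the degree-2 polynomial uniquely.
Write f(x) = ax^2 + bx + c. Substituting each data point gives a linear system:
  a - b + c = 3
  c = -4
  4a + 2b + c = 18
Solving the system yields a = 6, b = -1, c = -4.
So f(x) = 6x^2 - x - 4.
Then f(1) = 1.

1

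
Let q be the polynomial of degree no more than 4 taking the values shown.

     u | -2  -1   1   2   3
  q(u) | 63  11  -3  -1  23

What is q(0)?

Using the Lagrange interpolation formula with nodes -2, -1, 1, 2, 3:
  L_0(u) = (u + 1)(u - 1)(u - 2)(u - 3) / 60
  L_1(u) = (u + 2)(u - 1)(u - 2)(u - 3) / -24
  L_2(u) = (u + 2)(u + 1)(u - 2)(u - 3) / 12
  L_3(u) = (u + 2)(u + 1)(u - 1)(u - 3) / -12
  L_4(u) = (u + 2)(u + 1)(u - 1)(u - 2) / 40
Then q(u) = 63·L_0(u) + 11·L_1(u) - 3·L_2(u) - 1·L_3(u) + 23·L_4(u).
Expanding and collecting terms gives q(u) = u^4 - 3u^3 + 4u^2 - 4u - 1.
Evaluating at u = 0: q(0) = -1.

-1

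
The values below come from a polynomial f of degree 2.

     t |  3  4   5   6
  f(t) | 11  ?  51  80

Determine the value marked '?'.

28

On equispaced nodes a degree-2 polynomial has vanishing third forward difference, so
  - f(3) + 3·f(4) - 3·f(5) + f(6) = 0.
Substituting the known values and solving for f(4):
  3·f(4) = 84
  f(4) = 28.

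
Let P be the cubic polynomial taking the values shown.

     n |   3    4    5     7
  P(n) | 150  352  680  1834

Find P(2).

44

Using the Lagrange interpolation formula with nodes 3, 4, 5, 7:
  L_0(n) = (n - 4)(n - 5)(n - 7) / -8
  L_1(n) = (n - 3)(n - 5)(n - 7) / 3
  L_2(n) = (n - 3)(n - 4)(n - 7) / -4
  L_3(n) = (n - 3)(n - 4)(n - 5) / 24
Then P(n) = 150·L_0(n) + 352·L_1(n) + 680·L_2(n) + 1834·L_3(n).
Expanding and collecting terms gives P(n) = 5n³ + 3n² - 4n.
Evaluating at n = 2: P(2) = 44.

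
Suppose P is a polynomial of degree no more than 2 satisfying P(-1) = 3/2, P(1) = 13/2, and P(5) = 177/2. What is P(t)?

Using the Lagrange interpolation formula with nodes -1, 1, 5:
  L_0(t) = (t - 1)(t - 5) / 12
  L_1(t) = (t + 1)(t - 5) / -8
  L_2(t) = (t + 1)(t - 1) / 24
Then P(t) = 3/2·L_0(t) + 13/2·L_1(t) + 177/2·L_2(t).
Expanding and collecting terms gives P(t) = 3t^2 + (5/2)t + 1.
Check: P(-1) = 3/2. ✓

P(t) = 3t^2 + (5/2)t + 1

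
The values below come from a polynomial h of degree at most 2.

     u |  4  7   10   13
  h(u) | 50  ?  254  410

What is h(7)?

134

On equispaced nodes a degree-2 polynomial has vanishing third forward difference, so
  - h(4) + 3·h(7) - 3·h(10) + h(13) = 0.
Substituting the known values and solving for h(7):
  3·h(7) = 402
  h(7) = 134.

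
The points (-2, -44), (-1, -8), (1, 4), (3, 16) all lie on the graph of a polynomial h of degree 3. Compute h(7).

424

Write h(x) = ax^3 + bx^2 + cx + d. Substituting each data point gives a linear system:
  -8a + 4b - 2c + d = -44
  -a + b - c + d = -8
  a + b + c + d = 4
  27a + 9b + 3c + d = 16
Solving the system yields a = 2, b = -6, c = 4, d = 4.
So h(x) = 2x³ - 6x² + 4x + 4.
Then h(7) = 424.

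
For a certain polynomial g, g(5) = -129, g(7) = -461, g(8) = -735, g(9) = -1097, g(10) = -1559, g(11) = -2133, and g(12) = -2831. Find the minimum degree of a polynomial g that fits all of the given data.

3

Divided differences on the nodes 5, 7, 8, 9, 10, 11, 12:
  order 0: -129  -461  -735  -1097  -1559  -2133  -2831
  order 1: -166  -274  -362  -462  -574  -698
  order 2: -36  -44  -50  -56  -62
  order 3: -2  -2  -2  -2
  order 4: 0  0  0
  order 5: 0  0
  order 6: 0
The order-3 divided differences are all -2 (nonzero) and every higher order vanishes, so the data lies on a polynomial of degree exactly 3.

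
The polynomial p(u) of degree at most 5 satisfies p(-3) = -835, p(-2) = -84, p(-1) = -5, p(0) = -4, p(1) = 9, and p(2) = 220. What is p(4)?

6060

Using the Lagrange interpolation formula with nodes -3, -2, -1, 0, 1, 2:
  L_0(u) = (u + 2)(u + 1)u(u - 1)(u - 2) / -120
  L_1(u) = (u + 3)(u + 1)u(u - 1)(u - 2) / 24
  L_2(u) = (u + 3)(u + 2)u(u - 1)(u - 2) / -12
  L_3(u) = (u + 3)(u + 2)(u + 1)(u - 1)(u - 2) / 12
  L_4(u) = (u + 3)(u + 2)(u + 1)u(u - 2) / -24
  L_5(u) = (u + 3)(u + 2)(u + 1)u(u - 1) / 120
Then p(u) = -835·L_0(u) - 84·L_1(u) - 5·L_2(u) - 4·L_3(u) + 9·L_4(u) + 220·L_5(u).
Expanding and collecting terms gives p(u) = 5u^5 + 4u^4 - 2u^3 + 2u^2 + 4u - 4.
Evaluating at u = 4: p(4) = 6060.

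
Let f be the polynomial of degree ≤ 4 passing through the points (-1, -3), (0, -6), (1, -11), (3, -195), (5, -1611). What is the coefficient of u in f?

-6

Write f(u) = au^4 + bu^3 + cu^2 + du + e. Substituting each data point gives a linear system:
  a - b + c - d + e = -3
  e = -6
  a + b + c + d + e = -11
  81a + 27b + 9c + 3d + e = -195
  625a + 125b + 25c + 5d + e = -1611
Solving the system yields a = -3, b = 2, c = 2, d = -6, e = -6.
So f(u) = -3u^4 + 2u^3 + 2u^2 - 6u - 6.
The coefficient of u is -6.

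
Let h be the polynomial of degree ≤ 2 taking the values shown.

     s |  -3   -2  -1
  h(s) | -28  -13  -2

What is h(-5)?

Using the Lagrange interpolation formula with nodes -3, -2, -1:
  L_0(s) = (s + 2)(s + 1) / 2
  L_1(s) = (s + 3)(s + 1) / -1
  L_2(s) = (s + 3)(s + 2) / 2
Then h(s) = -28·L_0(s) - 13·L_1(s) - 2·L_2(s).
Expanding and collecting terms gives h(s) = -2s² + 5s + 5.
Evaluating at s = -5: h(-5) = -70.

-70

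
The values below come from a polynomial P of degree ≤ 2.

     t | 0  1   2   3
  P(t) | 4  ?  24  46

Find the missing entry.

The 3 known points determine the degree-2 polynomial uniquely.
Write P(t) = at^2 + bt + c. Substituting each data point gives a linear system:
  c = 4
  4a + 2b + c = 24
  9a + 3b + c = 46
Solving the system yields a = 4, b = 2, c = 4.
So P(t) = 4t² + 2t + 4.
Then P(1) = 10.

10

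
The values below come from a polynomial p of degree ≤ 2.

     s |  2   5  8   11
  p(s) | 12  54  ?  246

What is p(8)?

On equispaced nodes a degree-2 polynomial has vanishing third forward difference, so
  - p(2) + 3·p(5) - 3·p(8) + p(11) = 0.
Substituting the known values and solving for p(8):
  -3·p(8) = -396
  p(8) = 132.

132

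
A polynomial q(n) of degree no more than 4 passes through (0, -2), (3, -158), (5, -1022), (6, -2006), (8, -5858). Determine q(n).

q(n) = -n^4 - 4n^3 + 5n^2 - 4n - 2

Write q(n) = an^4 + bn^3 + cn^2 + dn + e. Substituting each data point gives a linear system:
  e = -2
  81a + 27b + 9c + 3d + e = -158
  625a + 125b + 25c + 5d + e = -1022
  1296a + 216b + 36c + 6d + e = -2006
  4096a + 512b + 64c + 8d + e = -5858
Solving the system yields a = -1, b = -4, c = 5, d = -4, e = -2.
So q(n) = -n^4 - 4n^3 + 5n^2 - 4n - 2.
Check: q(6) = -2006. ✓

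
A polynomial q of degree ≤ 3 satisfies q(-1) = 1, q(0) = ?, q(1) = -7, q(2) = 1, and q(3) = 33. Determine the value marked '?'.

-3

The 4 known points determine the degree-3 polynomial uniquely.
Write q(t) = at^3 + bt^2 + ct + d. Substituting each data point gives a linear system:
  -a + b - c + d = 1
  a + b + c + d = -7
  8a + 4b + 2c + d = 1
  27a + 9b + 3c + d = 33
Solving the system yields a = 2, b = 0, c = -6, d = -3.
So q(t) = 2t³ - 6t - 3.
Then q(0) = -3.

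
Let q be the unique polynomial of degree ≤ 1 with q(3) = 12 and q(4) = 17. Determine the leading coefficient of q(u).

5

Write q(u) = au + b. Substituting each data point gives a linear system:
  3a + b = 12
  4a + b = 17
Solving the system yields a = 5, b = -3.
So q(u) = 5u - 3.
The leading coefficient is 5.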